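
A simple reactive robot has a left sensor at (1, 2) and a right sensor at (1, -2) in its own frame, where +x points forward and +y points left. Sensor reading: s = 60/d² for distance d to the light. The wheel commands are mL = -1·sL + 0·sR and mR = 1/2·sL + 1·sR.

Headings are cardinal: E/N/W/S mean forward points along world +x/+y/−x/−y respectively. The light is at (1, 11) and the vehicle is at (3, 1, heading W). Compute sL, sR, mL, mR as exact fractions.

12/29 12/13 -12/29 426/377

left sensor world pos  = (2, -1); dL² = 145
right sensor world pos = (2, 3); dR² = 65
sL = 60/145 = 12/29
sR = 60/65 = 12/13
mL = -1·sL + 0·sR = -12/29
mR = 1/2·sL + 1·sR = 426/377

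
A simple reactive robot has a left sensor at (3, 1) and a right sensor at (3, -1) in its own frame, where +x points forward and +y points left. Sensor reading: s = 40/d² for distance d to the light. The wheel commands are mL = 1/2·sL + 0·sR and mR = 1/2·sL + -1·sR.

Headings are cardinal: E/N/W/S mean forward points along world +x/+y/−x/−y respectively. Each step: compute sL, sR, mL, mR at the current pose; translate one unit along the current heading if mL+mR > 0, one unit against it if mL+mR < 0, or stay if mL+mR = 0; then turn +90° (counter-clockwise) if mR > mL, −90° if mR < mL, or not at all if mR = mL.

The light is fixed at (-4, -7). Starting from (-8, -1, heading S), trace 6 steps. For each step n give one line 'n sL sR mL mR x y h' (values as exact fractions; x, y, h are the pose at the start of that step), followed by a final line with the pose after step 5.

n=0: pose=(-8,-1,S); sL=20/9, sR=20/17; mL=10/9, mR=-10/153; mL+mR=160/153 → advance +1; mR−mL=-20/17 → turn -1·90°
n=1: pose=(-8,-2,W); sL=8/13, sR=8/17; mL=4/13, mR=-36/221; mL+mR=32/221 → advance +1; mR−mL=-8/17 → turn -1·90°
n=2: pose=(-9,-2,N); sL=2/5, sR=1/2; mL=1/5, mR=-3/10; mL+mR=-1/10 → advance -1; mR−mL=-1/2 → turn -1·90°
n=3: pose=(-9,-3,E); sL=40/29, sR=40/13; mL=20/29, mR=-900/377; mL+mR=-640/377 → advance -1; mR−mL=-40/13 → turn -1·90°
n=4: pose=(-10,-3,S); sL=20/13, sR=4/5; mL=10/13, mR=-2/65; mL+mR=48/65 → advance +1; mR−mL=-4/5 → turn -1·90°
n=5: pose=(-10,-4,W); sL=8/17, sR=40/97; mL=4/17, mR=-292/1649; mL+mR=96/1649 → advance +1; mR−mL=-40/97 → turn -1·90°

0 20/9 20/17 10/9 -10/153 -8 -1 S
1 8/13 8/17 4/13 -36/221 -8 -2 W
2 2/5 1/2 1/5 -3/10 -9 -2 N
3 40/29 40/13 20/29 -900/377 -9 -3 E
4 20/13 4/5 10/13 -2/65 -10 -3 S
5 8/17 40/97 4/17 -292/1649 -10 -4 W
final -11 -4 N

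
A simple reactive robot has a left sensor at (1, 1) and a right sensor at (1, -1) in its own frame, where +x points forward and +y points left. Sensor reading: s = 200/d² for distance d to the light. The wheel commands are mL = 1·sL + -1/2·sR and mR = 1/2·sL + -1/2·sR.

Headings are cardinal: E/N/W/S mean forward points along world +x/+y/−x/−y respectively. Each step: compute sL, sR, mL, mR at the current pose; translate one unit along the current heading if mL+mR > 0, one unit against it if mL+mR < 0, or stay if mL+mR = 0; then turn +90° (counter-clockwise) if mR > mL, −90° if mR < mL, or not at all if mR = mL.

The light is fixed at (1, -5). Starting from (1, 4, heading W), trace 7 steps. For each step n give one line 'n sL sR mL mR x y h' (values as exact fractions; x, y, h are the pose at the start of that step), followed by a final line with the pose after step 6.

n=0: pose=(1,4,W); sL=40/13, sR=200/101; mL=2740/1313, mR=720/1313; mL+mR=3460/1313 → advance +1; mR−mL=-20/13 → turn -1·90°
n=1: pose=(0,4,N); sL=25/13, sR=2; mL=12/13, mR=-1/26; mL+mR=23/26 → advance +1; mR−mL=-25/26 → turn -1·90°
n=2: pose=(0,5,E); sL=200/121, sR=200/81; mL=4100/9801, mR=-4000/9801; mL+mR=100/9801 → advance +1; mR−mL=-100/121 → turn -1·90°
n=3: pose=(1,5,S); sL=100/41, sR=100/41; mL=50/41, mR=0; mL+mR=50/41 → advance +1; mR−mL=-50/41 → turn -1·90°
n=4: pose=(1,4,W); sL=40/13, sR=200/101; mL=2740/1313, mR=720/1313; mL+mR=3460/1313 → advance +1; mR−mL=-20/13 → turn -1·90°
n=5: pose=(0,4,N); sL=25/13, sR=2; mL=12/13, mR=-1/26; mL+mR=23/26 → advance +1; mR−mL=-25/26 → turn -1·90°
n=6: pose=(0,5,E); sL=200/121, sR=200/81; mL=4100/9801, mR=-4000/9801; mL+mR=100/9801 → advance +1; mR−mL=-100/121 → turn -1·90°

0 40/13 200/101 2740/1313 720/1313 1 4 W
1 25/13 2 12/13 -1/26 0 4 N
2 200/121 200/81 4100/9801 -4000/9801 0 5 E
3 100/41 100/41 50/41 0 1 5 S
4 40/13 200/101 2740/1313 720/1313 1 4 W
5 25/13 2 12/13 -1/26 0 4 N
6 200/121 200/81 4100/9801 -4000/9801 0 5 E
final 1 5 S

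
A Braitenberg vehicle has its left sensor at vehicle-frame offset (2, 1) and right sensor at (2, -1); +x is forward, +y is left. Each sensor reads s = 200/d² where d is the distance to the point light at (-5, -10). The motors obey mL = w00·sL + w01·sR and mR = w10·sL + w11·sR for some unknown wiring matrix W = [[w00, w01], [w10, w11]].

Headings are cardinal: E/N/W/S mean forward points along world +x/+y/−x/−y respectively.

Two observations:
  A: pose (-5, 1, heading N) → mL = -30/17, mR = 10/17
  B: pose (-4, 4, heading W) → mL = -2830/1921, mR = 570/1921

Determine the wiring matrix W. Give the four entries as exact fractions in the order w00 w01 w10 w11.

obs A: pose=(-5,1,N) → sL=20/17, sR=20/17, mL=-30/17, mR=10/17
obs B: pose=(-4,4,W) → sL=20/17, sR=100/113, mL=-2830/1921, mR=570/1921
sensor matrix S = [[20/17, 20/17], [20/17, 100/113]]; det S = -11200/32657
solve [mL_A; mL_B] = S·[w00; w01] and [mR_A; mR_B] = S·[w10; w11]:
  w00 = -1/2, w01 = -1, w10 = -1/2, w11 = 1

-1/2 -1 -1/2 1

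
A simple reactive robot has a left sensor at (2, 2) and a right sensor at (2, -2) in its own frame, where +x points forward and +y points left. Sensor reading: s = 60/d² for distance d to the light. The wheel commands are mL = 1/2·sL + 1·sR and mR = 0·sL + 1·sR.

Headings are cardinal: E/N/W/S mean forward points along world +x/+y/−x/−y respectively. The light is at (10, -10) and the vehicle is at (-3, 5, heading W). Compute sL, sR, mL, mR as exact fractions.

left sensor world pos  = (-5, 3); dL² = 394
right sensor world pos = (-5, 7); dR² = 514
sL = 60/394 = 30/197
sR = 60/514 = 30/257
mL = 1/2·sL + 1·sR = 9765/50629
mR = 0·sL + 1·sR = 30/257

30/197 30/257 9765/50629 30/257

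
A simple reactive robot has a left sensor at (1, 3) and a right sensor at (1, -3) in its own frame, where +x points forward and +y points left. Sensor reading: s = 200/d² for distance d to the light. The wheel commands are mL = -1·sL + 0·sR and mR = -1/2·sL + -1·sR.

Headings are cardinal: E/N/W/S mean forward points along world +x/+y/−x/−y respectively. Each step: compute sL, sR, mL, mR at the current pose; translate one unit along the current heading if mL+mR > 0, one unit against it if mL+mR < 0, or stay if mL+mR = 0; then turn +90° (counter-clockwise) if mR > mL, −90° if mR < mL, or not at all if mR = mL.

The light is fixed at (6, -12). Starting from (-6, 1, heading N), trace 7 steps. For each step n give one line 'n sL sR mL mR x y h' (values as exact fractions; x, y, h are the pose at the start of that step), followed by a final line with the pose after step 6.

n=0: pose=(-6,1,N); sL=200/421, sR=200/277; mL=-200/421, mR=-111900/116617; mL+mR=-167300/116617 → advance -1; mR−mL=-56500/116617 → turn -1·90°
n=1: pose=(-6,0,E); sL=100/173, sR=100/101; mL=-100/173, mR=-22350/17473; mL+mR=-32450/17473 → advance -1; mR−mL=-12250/17473 → turn -1·90°
n=2: pose=(-7,0,S); sL=200/221, sR=200/377; mL=-200/221, mR=-6300/6409; mL+mR=-12100/6409 → advance -1; mR−mL=-500/6409 → turn -1·90°
n=3: pose=(-7,1,W); sL=25/37, sR=50/113; mL=-25/37, mR=-6525/8362; mL+mR=-12175/8362 → advance -1; mR−mL=-875/8362 → turn -1·90°
n=4: pose=(-6,1,N); sL=200/421, sR=200/277; mL=-200/421, mR=-111900/116617; mL+mR=-167300/116617 → advance -1; mR−mL=-56500/116617 → turn -1·90°
n=5: pose=(-6,0,E); sL=100/173, sR=100/101; mL=-100/173, mR=-22350/17473; mL+mR=-32450/17473 → advance -1; mR−mL=-12250/17473 → turn -1·90°
n=6: pose=(-7,0,S); sL=200/221, sR=200/377; mL=-200/221, mR=-6300/6409; mL+mR=-12100/6409 → advance -1; mR−mL=-500/6409 → turn -1·90°

0 200/421 200/277 -200/421 -111900/116617 -6 1 N
1 100/173 100/101 -100/173 -22350/17473 -6 0 E
2 200/221 200/377 -200/221 -6300/6409 -7 0 S
3 25/37 50/113 -25/37 -6525/8362 -7 1 W
4 200/421 200/277 -200/421 -111900/116617 -6 1 N
5 100/173 100/101 -100/173 -22350/17473 -6 0 E
6 200/221 200/377 -200/221 -6300/6409 -7 0 S
final -7 1 W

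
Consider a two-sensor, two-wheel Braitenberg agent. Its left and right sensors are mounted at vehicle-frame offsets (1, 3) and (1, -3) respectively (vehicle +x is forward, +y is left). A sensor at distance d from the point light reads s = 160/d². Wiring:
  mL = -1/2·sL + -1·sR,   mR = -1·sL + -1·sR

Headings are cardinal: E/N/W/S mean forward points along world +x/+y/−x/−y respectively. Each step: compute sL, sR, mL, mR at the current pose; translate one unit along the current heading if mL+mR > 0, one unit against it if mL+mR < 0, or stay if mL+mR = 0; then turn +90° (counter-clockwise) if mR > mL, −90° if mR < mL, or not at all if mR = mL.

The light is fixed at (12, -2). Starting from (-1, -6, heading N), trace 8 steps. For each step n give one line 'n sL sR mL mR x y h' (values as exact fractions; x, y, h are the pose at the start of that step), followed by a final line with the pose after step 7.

n=0: pose=(-1,-6,N); sL=32/53, sR=160/109; mL=-10224/5777, mR=-11968/5777; mL+mR=-22192/5777 → advance -1; mR−mL=-16/53 → turn -1·90°
n=1: pose=(-1,-7,E); sL=40/37, sR=10/13; mL=-630/481, mR=-890/481; mL+mR=-1520/481 → advance -1; mR−mL=-20/37 → turn -1·90°
n=2: pose=(-2,-7,S); sL=160/157, sR=32/65; mL=-10224/10205, mR=-15424/10205; mL+mR=-25648/10205 → advance -1; mR−mL=-80/157 → turn -1·90°
n=3: pose=(-2,-6,W); sL=80/137, sR=80/113; mL=-15480/15481, mR=-20000/15481; mL+mR=-35480/15481 → advance -1; mR−mL=-40/137 → turn -1·90°
n=4: pose=(-1,-6,N); sL=32/53, sR=160/109; mL=-10224/5777, mR=-11968/5777; mL+mR=-22192/5777 → advance -1; mR−mL=-16/53 → turn -1·90°
n=5: pose=(-1,-7,E); sL=40/37, sR=10/13; mL=-630/481, mR=-890/481; mL+mR=-1520/481 → advance -1; mR−mL=-20/37 → turn -1·90°
n=6: pose=(-2,-7,S); sL=160/157, sR=32/65; mL=-10224/10205, mR=-15424/10205; mL+mR=-25648/10205 → advance -1; mR−mL=-80/157 → turn -1·90°
n=7: pose=(-2,-6,W); sL=80/137, sR=80/113; mL=-15480/15481, mR=-20000/15481; mL+mR=-35480/15481 → advance -1; mR−mL=-40/137 → turn -1·90°

0 32/53 160/109 -10224/5777 -11968/5777 -1 -6 N
1 40/37 10/13 -630/481 -890/481 -1 -7 E
2 160/157 32/65 -10224/10205 -15424/10205 -2 -7 S
3 80/137 80/113 -15480/15481 -20000/15481 -2 -6 W
4 32/53 160/109 -10224/5777 -11968/5777 -1 -6 N
5 40/37 10/13 -630/481 -890/481 -1 -7 E
6 160/157 32/65 -10224/10205 -15424/10205 -2 -7 S
7 80/137 80/113 -15480/15481 -20000/15481 -2 -6 W
final -1 -6 N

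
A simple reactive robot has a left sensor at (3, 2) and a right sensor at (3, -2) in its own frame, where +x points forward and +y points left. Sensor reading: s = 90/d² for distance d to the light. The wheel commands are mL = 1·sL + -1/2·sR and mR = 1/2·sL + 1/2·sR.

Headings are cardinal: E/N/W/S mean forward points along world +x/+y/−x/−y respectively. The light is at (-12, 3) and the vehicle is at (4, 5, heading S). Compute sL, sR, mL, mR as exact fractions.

left sensor world pos  = (6, 2); dL² = 325
right sensor world pos = (2, 2); dR² = 197
sL = 90/325 = 18/65
sR = 90/197 = 90/197
mL = 1·sL + -1/2·sR = 621/12805
mR = 1/2·sL + 1/2·sR = 4698/12805

18/65 90/197 621/12805 4698/12805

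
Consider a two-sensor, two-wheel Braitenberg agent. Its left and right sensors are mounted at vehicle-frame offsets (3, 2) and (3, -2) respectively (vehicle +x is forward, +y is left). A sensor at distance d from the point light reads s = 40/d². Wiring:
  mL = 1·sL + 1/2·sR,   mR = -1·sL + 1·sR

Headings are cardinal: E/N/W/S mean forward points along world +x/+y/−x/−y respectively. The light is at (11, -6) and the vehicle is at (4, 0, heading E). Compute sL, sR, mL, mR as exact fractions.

left sensor world pos  = (7, 2); dL² = 80
right sensor world pos = (7, -2); dR² = 32
sL = 40/80 = 1/2
sR = 40/32 = 5/4
mL = 1·sL + 1/2·sR = 9/8
mR = -1·sL + 1·sR = 3/4

1/2 5/4 9/8 3/4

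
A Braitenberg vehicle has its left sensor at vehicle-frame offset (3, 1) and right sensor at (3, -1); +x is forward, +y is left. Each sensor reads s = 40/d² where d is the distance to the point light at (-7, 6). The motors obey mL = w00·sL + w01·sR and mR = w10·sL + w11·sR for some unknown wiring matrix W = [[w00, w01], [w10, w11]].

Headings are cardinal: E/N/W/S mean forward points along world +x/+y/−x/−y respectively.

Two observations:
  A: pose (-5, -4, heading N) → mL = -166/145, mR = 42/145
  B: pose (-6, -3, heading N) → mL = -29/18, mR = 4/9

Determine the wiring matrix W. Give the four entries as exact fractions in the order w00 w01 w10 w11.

obs A: pose=(-5,-4,N) → sL=4/5, sR=20/29, mL=-166/145, mR=42/145
obs B: pose=(-6,-3,N) → sL=10/9, sR=1, mL=-29/18, mR=4/9
sensor matrix S = [[4/5, 20/29], [10/9, 1]]; det S = 44/1305
solve [mL_A; mL_B] = S·[w00; w01] and [mR_A; mR_B] = S·[w10; w11]:
  w00 = -1, w01 = -1/2, w10 = -1/2, w11 = 1

-1 -1/2 -1/2 1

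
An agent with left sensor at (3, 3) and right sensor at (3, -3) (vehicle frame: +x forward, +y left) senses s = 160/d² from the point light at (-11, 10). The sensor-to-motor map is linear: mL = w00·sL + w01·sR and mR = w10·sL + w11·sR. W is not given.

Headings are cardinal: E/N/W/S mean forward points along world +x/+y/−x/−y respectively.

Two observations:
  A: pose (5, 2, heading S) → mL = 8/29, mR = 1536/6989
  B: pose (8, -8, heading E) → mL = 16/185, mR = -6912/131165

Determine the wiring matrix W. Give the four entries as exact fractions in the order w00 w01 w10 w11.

0 1/2 -1 1

obs A: pose=(5,2,S) → sL=80/241, sR=16/29, mL=8/29, mR=1536/6989
obs B: pose=(8,-8,E) → sL=160/709, sR=32/185, mL=16/185, mR=-6912/131165
sensor matrix S = [[80/241, 16/29], [160/709, 32/185]]; det S = -12300288/183342437
solve [mL_A; mL_B] = S·[w00; w01] and [mR_A; mR_B] = S·[w10; w11]:
  w00 = 0, w01 = 1/2, w10 = -1, w11 = 1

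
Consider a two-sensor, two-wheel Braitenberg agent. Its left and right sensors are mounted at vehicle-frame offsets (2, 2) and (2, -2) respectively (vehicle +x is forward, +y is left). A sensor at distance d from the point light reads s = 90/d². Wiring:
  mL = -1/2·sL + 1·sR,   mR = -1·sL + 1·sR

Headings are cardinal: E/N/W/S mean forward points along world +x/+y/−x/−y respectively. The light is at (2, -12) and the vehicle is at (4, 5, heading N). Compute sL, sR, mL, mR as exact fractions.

90/361 90/377 15525/136097 -1440/136097

left sensor world pos  = (2, 7); dL² = 361
right sensor world pos = (6, 7); dR² = 377
sL = 90/361 = 90/361
sR = 90/377 = 90/377
mL = -1/2·sL + 1·sR = 15525/136097
mR = -1·sL + 1·sR = -1440/136097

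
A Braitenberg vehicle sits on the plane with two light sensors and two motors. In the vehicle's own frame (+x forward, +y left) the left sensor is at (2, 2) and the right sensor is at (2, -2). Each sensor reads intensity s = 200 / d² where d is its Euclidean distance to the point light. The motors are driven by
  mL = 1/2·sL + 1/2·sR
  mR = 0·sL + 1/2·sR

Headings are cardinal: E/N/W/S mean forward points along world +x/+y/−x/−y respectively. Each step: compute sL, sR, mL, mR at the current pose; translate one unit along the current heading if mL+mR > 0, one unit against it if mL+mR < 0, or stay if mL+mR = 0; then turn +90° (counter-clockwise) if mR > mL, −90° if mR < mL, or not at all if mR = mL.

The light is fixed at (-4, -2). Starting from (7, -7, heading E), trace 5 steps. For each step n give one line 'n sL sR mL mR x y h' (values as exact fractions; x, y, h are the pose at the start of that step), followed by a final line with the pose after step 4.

n=0: pose=(7,-7,E); sL=100/89, sR=100/109; mL=9900/9701, mR=50/109; mL+mR=14350/9701 → advance +1; mR−mL=-50/89 → turn -1·90°
n=1: pose=(8,-7,S); sL=40/49, sR=200/149; mL=7880/7301, mR=100/149; mL+mR=12780/7301 → advance +1; mR−mL=-20/49 → turn -1·90°
n=2: pose=(8,-8,W); sL=50/41, sR=50/29; mL=1750/1189, mR=25/29; mL+mR=2775/1189 → advance +1; mR−mL=-25/41 → turn -1·90°
n=3: pose=(7,-8,N); sL=200/97, sR=40/37; mL=5640/3589, mR=20/37; mL+mR=7580/3589 → advance +1; mR−mL=-100/97 → turn -1·90°
n=4: pose=(7,-7,E); sL=100/89, sR=100/109; mL=9900/9701, mR=50/109; mL+mR=14350/9701 → advance +1; mR−mL=-50/89 → turn -1·90°

0 100/89 100/109 9900/9701 50/109 7 -7 E
1 40/49 200/149 7880/7301 100/149 8 -7 S
2 50/41 50/29 1750/1189 25/29 8 -8 W
3 200/97 40/37 5640/3589 20/37 7 -8 N
4 100/89 100/109 9900/9701 50/109 7 -7 E
final 8 -7 S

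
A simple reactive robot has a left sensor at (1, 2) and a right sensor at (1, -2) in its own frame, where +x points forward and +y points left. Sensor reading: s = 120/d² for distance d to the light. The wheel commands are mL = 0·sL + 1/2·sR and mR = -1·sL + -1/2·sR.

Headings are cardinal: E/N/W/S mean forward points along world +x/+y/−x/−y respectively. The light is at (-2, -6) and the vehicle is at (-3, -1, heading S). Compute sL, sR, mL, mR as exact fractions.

120/17 24/5 12/5 -804/85

left sensor world pos  = (-1, -2); dL² = 17
right sensor world pos = (-5, -2); dR² = 25
sL = 120/17 = 120/17
sR = 120/25 = 24/5
mL = 0·sL + 1/2·sR = 12/5
mR = -1·sL + -1/2·sR = -804/85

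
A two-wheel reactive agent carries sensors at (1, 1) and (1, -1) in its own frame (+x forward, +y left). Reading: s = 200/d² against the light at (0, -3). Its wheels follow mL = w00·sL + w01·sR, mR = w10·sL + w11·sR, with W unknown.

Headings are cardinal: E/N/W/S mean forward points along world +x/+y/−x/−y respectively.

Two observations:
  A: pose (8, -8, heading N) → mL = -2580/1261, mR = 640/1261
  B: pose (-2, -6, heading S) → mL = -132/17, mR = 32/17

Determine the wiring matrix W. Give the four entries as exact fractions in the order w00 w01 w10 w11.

-1 1/2 1/2 -1/2

obs A: pose=(8,-8,N) → sL=40/13, sR=200/97, mL=-2580/1261, mR=640/1261
obs B: pose=(-2,-6,S) → sL=200/17, sR=8, mL=-132/17, mR=32/17
sensor matrix S = [[40/13, 200/97], [200/17, 8]]; det S = 7680/21437
solve [mL_A; mL_B] = S·[w00; w01] and [mR_A; mR_B] = S·[w10; w11]:
  w00 = -1, w01 = 1/2, w10 = 1/2, w11 = -1/2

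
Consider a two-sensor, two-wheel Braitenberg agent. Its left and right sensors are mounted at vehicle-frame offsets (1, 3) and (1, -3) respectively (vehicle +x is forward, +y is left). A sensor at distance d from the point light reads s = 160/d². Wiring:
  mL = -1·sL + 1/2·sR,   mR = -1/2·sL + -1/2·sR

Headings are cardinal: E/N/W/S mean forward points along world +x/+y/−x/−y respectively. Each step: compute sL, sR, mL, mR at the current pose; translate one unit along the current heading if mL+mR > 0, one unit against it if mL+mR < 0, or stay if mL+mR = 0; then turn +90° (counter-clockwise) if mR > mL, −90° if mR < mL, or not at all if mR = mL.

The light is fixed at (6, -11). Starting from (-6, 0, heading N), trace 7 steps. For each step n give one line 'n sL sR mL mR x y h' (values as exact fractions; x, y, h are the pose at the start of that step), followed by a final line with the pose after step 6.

n=0: pose=(-6,0,N); sL=160/369, sR=32/45; mL=-16/205, mR=-352/615; mL+mR=-80/123 → advance -1; mR−mL=-304/615 → turn -1·90°
n=1: pose=(-6,-1,E); sL=16/29, sR=16/17; mL=-40/493, mR=-368/493; mL+mR=-24/29 → advance -1; mR−mL=-328/493 → turn -1·90°
n=2: pose=(-7,-1,S); sL=160/181, sR=160/337; mL=-39440/60997, mR=-41440/60997; mL+mR=-240/181 → advance -1; mR−mL=-2000/60997 → turn -1·90°
n=3: pose=(-7,0,W); sL=8/13, sR=20/49; mL=-262/637, mR=-326/637; mL+mR=-12/13 → advance -1; mR−mL=-64/637 → turn -1·90°
n=4: pose=(-6,0,N); sL=160/369, sR=32/45; mL=-16/205, mR=-352/615; mL+mR=-80/123 → advance -1; mR−mL=-304/615 → turn -1·90°
n=5: pose=(-6,-1,E); sL=16/29, sR=16/17; mL=-40/493, mR=-368/493; mL+mR=-24/29 → advance -1; mR−mL=-328/493 → turn -1·90°
n=6: pose=(-7,-1,S); sL=160/181, sR=160/337; mL=-39440/60997, mR=-41440/60997; mL+mR=-240/181 → advance -1; mR−mL=-2000/60997 → turn -1·90°

0 160/369 32/45 -16/205 -352/615 -6 0 N
1 16/29 16/17 -40/493 -368/493 -6 -1 E
2 160/181 160/337 -39440/60997 -41440/60997 -7 -1 S
3 8/13 20/49 -262/637 -326/637 -7 0 W
4 160/369 32/45 -16/205 -352/615 -6 0 N
5 16/29 16/17 -40/493 -368/493 -6 -1 E
6 160/181 160/337 -39440/60997 -41440/60997 -7 -1 S
final -7 0 W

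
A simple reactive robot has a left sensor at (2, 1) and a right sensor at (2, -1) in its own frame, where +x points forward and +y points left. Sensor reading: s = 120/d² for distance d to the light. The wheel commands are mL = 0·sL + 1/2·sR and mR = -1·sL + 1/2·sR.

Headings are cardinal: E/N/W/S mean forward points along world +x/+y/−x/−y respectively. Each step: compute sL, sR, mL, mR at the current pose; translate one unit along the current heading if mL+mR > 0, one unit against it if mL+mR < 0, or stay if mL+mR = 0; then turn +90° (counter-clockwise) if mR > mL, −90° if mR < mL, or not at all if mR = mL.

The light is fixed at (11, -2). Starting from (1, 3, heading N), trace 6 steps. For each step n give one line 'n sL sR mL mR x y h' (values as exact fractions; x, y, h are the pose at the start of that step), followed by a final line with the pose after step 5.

n=0: pose=(1,3,N); sL=12/17, sR=12/13; mL=6/13, mR=-54/221; mL+mR=48/221 → advance +1; mR−mL=-12/17 → turn -1·90°
n=1: pose=(1,4,E); sL=120/113, sR=120/89; mL=60/89, mR=-3900/10057; mL+mR=2880/10057 → advance +1; mR−mL=-120/113 → turn -1·90°
n=2: pose=(2,4,S); sL=3/2, sR=30/29; mL=15/29, mR=-57/58; mL+mR=-27/58 → advance -1; mR−mL=-3/2 → turn -1·90°
n=3: pose=(2,5,W); sL=120/157, sR=24/37; mL=12/37, mR=-2556/5809; mL+mR=-672/5809 → advance -1; mR−mL=-120/157 → turn -1·90°
n=4: pose=(3,5,N); sL=20/27, sR=12/13; mL=6/13, mR=-98/351; mL+mR=64/351 → advance +1; mR−mL=-20/27 → turn -1·90°
n=5: pose=(3,6,E); sL=40/39, sR=24/17; mL=12/17, mR=-212/663; mL+mR=256/663 → advance +1; mR−mL=-40/39 → turn -1·90°

0 12/17 12/13 6/13 -54/221 1 3 N
1 120/113 120/89 60/89 -3900/10057 1 4 E
2 3/2 30/29 15/29 -57/58 2 4 S
3 120/157 24/37 12/37 -2556/5809 2 5 W
4 20/27 12/13 6/13 -98/351 3 5 N
5 40/39 24/17 12/17 -212/663 3 6 E
final 4 6 S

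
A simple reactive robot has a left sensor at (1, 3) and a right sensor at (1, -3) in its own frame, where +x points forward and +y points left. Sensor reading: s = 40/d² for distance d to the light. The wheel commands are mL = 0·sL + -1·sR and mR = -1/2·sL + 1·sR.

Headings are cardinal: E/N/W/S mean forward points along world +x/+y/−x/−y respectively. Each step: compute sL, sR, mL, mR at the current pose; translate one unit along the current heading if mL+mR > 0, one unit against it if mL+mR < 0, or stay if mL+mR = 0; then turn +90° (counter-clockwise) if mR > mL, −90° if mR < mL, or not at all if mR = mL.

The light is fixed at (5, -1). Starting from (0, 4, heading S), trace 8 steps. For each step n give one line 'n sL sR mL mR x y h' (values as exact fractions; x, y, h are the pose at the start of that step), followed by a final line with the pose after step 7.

n=0: pose=(0,4,S); sL=2, sR=1/2; mL=-1/2, mR=-1/2; mL+mR=-1 → advance -1; mR−mL=0 → turn +0·90°
n=1: pose=(0,5,S); sL=40/29, sR=40/89; mL=-40/89, mR=-620/2581; mL+mR=-20/29 → advance -1; mR−mL=540/2581 → turn +1·90°
n=2: pose=(0,6,E); sL=10/29, sR=5/4; mL=-5/4, mR=125/116; mL+mR=-5/29 → advance -1; mR−mL=135/58 → turn +1·90°
n=3: pose=(-1,6,N); sL=8/29, sR=40/73; mL=-40/73, mR=868/2117; mL+mR=-4/29 → advance -1; mR−mL=2028/2117 → turn +1·90°
n=4: pose=(-1,5,W); sL=20/29, sR=4/13; mL=-4/13, mR=-14/377; mL+mR=-10/29 → advance -1; mR−mL=102/377 → turn +1·90°
n=5: pose=(0,5,S); sL=40/29, sR=40/89; mL=-40/89, mR=-620/2581; mL+mR=-20/29 → advance -1; mR−mL=540/2581 → turn +1·90°
n=6: pose=(0,6,E); sL=10/29, sR=5/4; mL=-5/4, mR=125/116; mL+mR=-5/29 → advance -1; mR−mL=135/58 → turn +1·90°
n=7: pose=(-1,6,N); sL=8/29, sR=40/73; mL=-40/73, mR=868/2117; mL+mR=-4/29 → advance -1; mR−mL=2028/2117 → turn +1·90°

0 2 1/2 -1/2 -1/2 0 4 S
1 40/29 40/89 -40/89 -620/2581 0 5 S
2 10/29 5/4 -5/4 125/116 0 6 E
3 8/29 40/73 -40/73 868/2117 -1 6 N
4 20/29 4/13 -4/13 -14/377 -1 5 W
5 40/29 40/89 -40/89 -620/2581 0 5 S
6 10/29 5/4 -5/4 125/116 0 6 E
7 8/29 40/73 -40/73 868/2117 -1 6 N
final -1 5 W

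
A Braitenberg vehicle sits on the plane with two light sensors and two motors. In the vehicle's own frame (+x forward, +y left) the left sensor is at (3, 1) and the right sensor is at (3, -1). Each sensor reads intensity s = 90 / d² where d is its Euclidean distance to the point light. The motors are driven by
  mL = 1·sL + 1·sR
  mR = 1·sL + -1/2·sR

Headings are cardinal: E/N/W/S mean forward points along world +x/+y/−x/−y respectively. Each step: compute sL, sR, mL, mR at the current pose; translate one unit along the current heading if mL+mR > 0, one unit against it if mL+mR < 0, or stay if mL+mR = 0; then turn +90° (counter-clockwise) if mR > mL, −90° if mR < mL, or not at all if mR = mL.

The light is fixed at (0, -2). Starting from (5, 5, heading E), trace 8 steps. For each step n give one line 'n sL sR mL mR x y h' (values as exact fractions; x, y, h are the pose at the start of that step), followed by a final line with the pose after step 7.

0 45/64 9/10 513/320 81/320 5 5 E
1 18/13 90/41 1908/533 153/533 6 5 S
2 45/17 45/29 2070/493 1845/986 6 4 W
3 90/97 10/13 2140/1261 685/1261 5 4 N
4 45/64 9/10 513/320 81/320 5 5 E
5 18/13 90/41 1908/533 153/533 6 5 S
6 45/17 45/29 2070/493 1845/986 6 4 W
7 90/97 10/13 2140/1261 685/1261 5 4 N
final 5 5 E

n=0: pose=(5,5,E); sL=45/64, sR=9/10; mL=513/320, mR=81/320; mL+mR=297/160 → advance +1; mR−mL=-27/20 → turn -1·90°
n=1: pose=(6,5,S); sL=18/13, sR=90/41; mL=1908/533, mR=153/533; mL+mR=2061/533 → advance +1; mR−mL=-135/41 → turn -1·90°
n=2: pose=(6,4,W); sL=45/17, sR=45/29; mL=2070/493, mR=1845/986; mL+mR=5985/986 → advance +1; mR−mL=-135/58 → turn -1·90°
n=3: pose=(5,4,N); sL=90/97, sR=10/13; mL=2140/1261, mR=685/1261; mL+mR=2825/1261 → advance +1; mR−mL=-15/13 → turn -1·90°
n=4: pose=(5,5,E); sL=45/64, sR=9/10; mL=513/320, mR=81/320; mL+mR=297/160 → advance +1; mR−mL=-27/20 → turn -1·90°
n=5: pose=(6,5,S); sL=18/13, sR=90/41; mL=1908/533, mR=153/533; mL+mR=2061/533 → advance +1; mR−mL=-135/41 → turn -1·90°
n=6: pose=(6,4,W); sL=45/17, sR=45/29; mL=2070/493, mR=1845/986; mL+mR=5985/986 → advance +1; mR−mL=-135/58 → turn -1·90°
n=7: pose=(5,4,N); sL=90/97, sR=10/13; mL=2140/1261, mR=685/1261; mL+mR=2825/1261 → advance +1; mR−mL=-15/13 → turn -1·90°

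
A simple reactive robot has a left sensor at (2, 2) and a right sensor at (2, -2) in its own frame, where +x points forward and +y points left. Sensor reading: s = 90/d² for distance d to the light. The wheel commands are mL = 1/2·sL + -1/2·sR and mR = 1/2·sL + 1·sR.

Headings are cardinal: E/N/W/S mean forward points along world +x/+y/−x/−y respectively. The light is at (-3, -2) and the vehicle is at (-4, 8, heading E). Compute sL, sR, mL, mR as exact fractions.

left sensor world pos  = (-2, 10); dL² = 145
right sensor world pos = (-2, 6); dR² = 65
sL = 90/145 = 18/29
sR = 90/65 = 18/13
mL = 1/2·sL + -1/2·sR = -144/377
mR = 1/2·sL + 1·sR = 639/377

18/29 18/13 -144/377 639/377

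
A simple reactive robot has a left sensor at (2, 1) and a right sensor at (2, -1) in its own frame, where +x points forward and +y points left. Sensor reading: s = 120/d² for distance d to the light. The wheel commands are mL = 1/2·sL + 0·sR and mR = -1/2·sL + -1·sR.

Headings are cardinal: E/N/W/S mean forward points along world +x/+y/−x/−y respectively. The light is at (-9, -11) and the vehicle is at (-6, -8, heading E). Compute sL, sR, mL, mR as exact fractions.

left sensor world pos  = (-4, -7); dL² = 41
right sensor world pos = (-4, -9); dR² = 29
sL = 120/41 = 120/41
sR = 120/29 = 120/29
mL = 1/2·sL + 0·sR = 60/41
mR = -1/2·sL + -1·sR = -6660/1189

120/41 120/29 60/41 -6660/1189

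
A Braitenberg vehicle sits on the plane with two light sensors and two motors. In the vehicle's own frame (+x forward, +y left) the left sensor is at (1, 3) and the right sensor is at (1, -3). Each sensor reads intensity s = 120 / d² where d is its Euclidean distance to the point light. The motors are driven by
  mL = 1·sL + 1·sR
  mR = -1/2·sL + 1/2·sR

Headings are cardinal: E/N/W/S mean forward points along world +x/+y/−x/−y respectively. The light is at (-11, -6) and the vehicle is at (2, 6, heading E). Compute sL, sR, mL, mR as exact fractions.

120/421 120/277 83760/116617 8640/116617

left sensor world pos  = (3, 9); dL² = 421
right sensor world pos = (3, 3); dR² = 277
sL = 120/421 = 120/421
sR = 120/277 = 120/277
mL = 1·sL + 1·sR = 83760/116617
mR = -1/2·sL + 1/2·sR = 8640/116617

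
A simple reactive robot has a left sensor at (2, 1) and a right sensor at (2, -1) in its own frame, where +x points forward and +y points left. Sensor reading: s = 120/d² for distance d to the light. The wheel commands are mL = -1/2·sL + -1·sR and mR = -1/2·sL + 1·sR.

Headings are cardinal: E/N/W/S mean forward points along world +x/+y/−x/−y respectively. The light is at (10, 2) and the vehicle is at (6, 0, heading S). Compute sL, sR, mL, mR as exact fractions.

left sensor world pos  = (7, -2); dL² = 25
right sensor world pos = (5, -2); dR² = 41
sL = 120/25 = 24/5
sR = 120/41 = 120/41
mL = -1/2·sL + -1·sR = -1092/205
mR = -1/2·sL + 1·sR = 108/205

24/5 120/41 -1092/205 108/205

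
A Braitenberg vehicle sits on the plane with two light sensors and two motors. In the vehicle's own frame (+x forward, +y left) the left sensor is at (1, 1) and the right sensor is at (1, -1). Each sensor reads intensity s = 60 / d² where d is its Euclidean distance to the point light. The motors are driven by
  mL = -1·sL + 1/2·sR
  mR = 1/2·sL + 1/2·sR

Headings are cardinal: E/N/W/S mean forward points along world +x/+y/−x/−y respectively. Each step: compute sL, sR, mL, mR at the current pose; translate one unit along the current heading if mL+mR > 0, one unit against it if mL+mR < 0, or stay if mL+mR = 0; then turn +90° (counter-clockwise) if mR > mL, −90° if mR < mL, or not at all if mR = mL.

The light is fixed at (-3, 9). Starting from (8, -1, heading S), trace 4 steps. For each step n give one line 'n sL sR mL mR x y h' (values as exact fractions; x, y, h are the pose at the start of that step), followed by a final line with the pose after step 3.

0 12/53 60/221 -1062/11713 2916/11713 8 -1 S
1 15/61 5/24 -415/2928 665/2928 8 -2 E
2 60/221 60/269 -9510/59449 14700/59449 9 -2 N
3 30/121 30/101 -1215/12221 3330/12221 9 -1 W
final 8 -1 S

n=0: pose=(8,-1,S); sL=12/53, sR=60/221; mL=-1062/11713, mR=2916/11713; mL+mR=1854/11713 → advance +1; mR−mL=18/53 → turn +1·90°
n=1: pose=(8,-2,E); sL=15/61, sR=5/24; mL=-415/2928, mR=665/2928; mL+mR=125/1464 → advance +1; mR−mL=45/122 → turn +1·90°
n=2: pose=(9,-2,N); sL=60/221, sR=60/269; mL=-9510/59449, mR=14700/59449; mL+mR=5190/59449 → advance +1; mR−mL=90/221 → turn +1·90°
n=3: pose=(9,-1,W); sL=30/121, sR=30/101; mL=-1215/12221, mR=3330/12221; mL+mR=2115/12221 → advance +1; mR−mL=45/121 → turn +1·90°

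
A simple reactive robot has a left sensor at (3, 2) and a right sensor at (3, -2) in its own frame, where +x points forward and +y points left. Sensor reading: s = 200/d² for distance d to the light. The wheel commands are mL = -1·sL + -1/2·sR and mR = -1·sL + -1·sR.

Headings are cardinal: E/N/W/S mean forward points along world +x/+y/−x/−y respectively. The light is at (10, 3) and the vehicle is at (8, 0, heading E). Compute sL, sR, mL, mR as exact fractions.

left sensor world pos  = (11, 2); dL² = 2
right sensor world pos = (11, -2); dR² = 26
sL = 200/2 = 100
sR = 200/26 = 100/13
mL = -1·sL + -1/2·sR = -1350/13
mR = -1·sL + -1·sR = -1400/13

100 100/13 -1350/13 -1400/13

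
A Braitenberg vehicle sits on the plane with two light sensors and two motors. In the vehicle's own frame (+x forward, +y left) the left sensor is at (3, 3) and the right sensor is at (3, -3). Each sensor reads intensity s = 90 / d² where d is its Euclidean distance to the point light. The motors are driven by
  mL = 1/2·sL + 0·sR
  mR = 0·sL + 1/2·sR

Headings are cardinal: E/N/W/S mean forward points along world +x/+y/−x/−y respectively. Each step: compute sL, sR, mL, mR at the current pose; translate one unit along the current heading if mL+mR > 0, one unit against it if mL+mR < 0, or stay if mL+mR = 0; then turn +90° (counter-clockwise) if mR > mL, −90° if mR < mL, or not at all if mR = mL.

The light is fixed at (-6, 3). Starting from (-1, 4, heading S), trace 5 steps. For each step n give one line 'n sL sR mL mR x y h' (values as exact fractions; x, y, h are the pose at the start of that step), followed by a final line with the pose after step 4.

n=0: pose=(-1,4,S); sL=45/34, sR=45/4; mL=45/68, mR=45/8; mL+mR=855/136 → advance +1; mR−mL=675/136 → turn +1·90°
n=1: pose=(-1,3,E); sL=90/73, sR=90/73; mL=45/73, mR=45/73; mL+mR=90/73 → advance +1; mR−mL=0 → turn +0·90°
n=2: pose=(0,3,E); sL=1, sR=1; mL=1/2, mR=1/2; mL+mR=1 → advance +1; mR−mL=0 → turn +0·90°
n=3: pose=(1,3,E); sL=90/109, sR=90/109; mL=45/109, mR=45/109; mL+mR=90/109 → advance +1; mR−mL=0 → turn +0·90°
n=4: pose=(2,3,E); sL=9/13, sR=9/13; mL=9/26, mR=9/26; mL+mR=9/13 → advance +1; mR−mL=0 → turn +0·90°

0 45/34 45/4 45/68 45/8 -1 4 S
1 90/73 90/73 45/73 45/73 -1 3 E
2 1 1 1/2 1/2 0 3 E
3 90/109 90/109 45/109 45/109 1 3 E
4 9/13 9/13 9/26 9/26 2 3 E
final 3 3 E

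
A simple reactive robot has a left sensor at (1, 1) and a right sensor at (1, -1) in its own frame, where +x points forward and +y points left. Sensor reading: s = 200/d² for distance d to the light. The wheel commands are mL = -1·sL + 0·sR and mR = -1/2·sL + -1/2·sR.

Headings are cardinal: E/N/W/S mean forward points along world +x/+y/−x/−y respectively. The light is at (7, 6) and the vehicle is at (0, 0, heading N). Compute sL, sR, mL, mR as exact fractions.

left sensor world pos  = (-1, 1); dL² = 89
right sensor world pos = (1, 1); dR² = 61
sL = 200/89 = 200/89
sR = 200/61 = 200/61
mL = -1·sL + 0·sR = -200/89
mR = -1/2·sL + -1/2·sR = -15000/5429

200/89 200/61 -200/89 -15000/5429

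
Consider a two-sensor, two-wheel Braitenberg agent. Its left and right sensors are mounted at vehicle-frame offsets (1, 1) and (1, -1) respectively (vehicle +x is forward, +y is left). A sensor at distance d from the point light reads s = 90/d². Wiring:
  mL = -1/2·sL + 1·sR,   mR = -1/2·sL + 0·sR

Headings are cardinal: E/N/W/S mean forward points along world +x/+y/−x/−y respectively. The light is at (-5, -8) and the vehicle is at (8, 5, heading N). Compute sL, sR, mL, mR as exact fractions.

9/34 45/196 81/833 -9/68

left sensor world pos  = (7, 6); dL² = 340
right sensor world pos = (9, 6); dR² = 392
sL = 90/340 = 9/34
sR = 90/392 = 45/196
mL = -1/2·sL + 1·sR = 81/833
mR = -1/2·sL + 0·sR = -9/68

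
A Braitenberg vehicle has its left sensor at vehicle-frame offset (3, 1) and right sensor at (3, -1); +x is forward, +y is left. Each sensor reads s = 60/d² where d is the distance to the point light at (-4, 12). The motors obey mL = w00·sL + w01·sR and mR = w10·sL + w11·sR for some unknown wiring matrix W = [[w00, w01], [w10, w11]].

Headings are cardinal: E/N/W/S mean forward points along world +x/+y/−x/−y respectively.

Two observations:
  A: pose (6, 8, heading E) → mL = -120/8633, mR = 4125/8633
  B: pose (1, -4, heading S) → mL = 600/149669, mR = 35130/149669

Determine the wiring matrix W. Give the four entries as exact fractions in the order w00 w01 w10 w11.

-1/2 1/2 1/2 1

obs A: pose=(6,8,E) → sL=30/89, sR=30/97, mL=-120/8633, mR=4125/8633
obs B: pose=(1,-4,S) → sL=60/397, sR=60/377, mL=600/149669, mR=35130/149669
sensor matrix S = [[30/89, 30/97], [60/397, 60/377]]; det S = 8920800/1292092477
solve [mL_A; mL_B] = S·[w00; w01] and [mR_A; mR_B] = S·[w10; w11]:
  w00 = -1/2, w01 = 1/2, w10 = 1/2, w11 = 1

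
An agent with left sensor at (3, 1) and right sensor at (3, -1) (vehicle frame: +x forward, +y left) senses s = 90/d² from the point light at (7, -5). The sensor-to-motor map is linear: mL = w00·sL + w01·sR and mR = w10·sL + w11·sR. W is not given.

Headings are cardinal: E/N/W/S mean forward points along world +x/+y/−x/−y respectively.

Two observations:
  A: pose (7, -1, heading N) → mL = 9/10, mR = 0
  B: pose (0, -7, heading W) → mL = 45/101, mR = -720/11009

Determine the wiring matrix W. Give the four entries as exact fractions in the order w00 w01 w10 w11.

obs A: pose=(7,-1,N) → sL=9/5, sR=9/5, mL=9/10, mR=0
obs B: pose=(0,-7,W) → sL=90/109, sR=90/101, mL=45/101, mR=-720/11009
sensor matrix S = [[9/5, 9/5], [90/109, 90/101]]; det S = 1296/11009
solve [mL_A; mL_B] = S·[w00; w01] and [mR_A; mR_B] = S·[w10; w11]:
  w00 = 0, w01 = 1/2, w10 = 1, w11 = -1

0 1/2 1 -1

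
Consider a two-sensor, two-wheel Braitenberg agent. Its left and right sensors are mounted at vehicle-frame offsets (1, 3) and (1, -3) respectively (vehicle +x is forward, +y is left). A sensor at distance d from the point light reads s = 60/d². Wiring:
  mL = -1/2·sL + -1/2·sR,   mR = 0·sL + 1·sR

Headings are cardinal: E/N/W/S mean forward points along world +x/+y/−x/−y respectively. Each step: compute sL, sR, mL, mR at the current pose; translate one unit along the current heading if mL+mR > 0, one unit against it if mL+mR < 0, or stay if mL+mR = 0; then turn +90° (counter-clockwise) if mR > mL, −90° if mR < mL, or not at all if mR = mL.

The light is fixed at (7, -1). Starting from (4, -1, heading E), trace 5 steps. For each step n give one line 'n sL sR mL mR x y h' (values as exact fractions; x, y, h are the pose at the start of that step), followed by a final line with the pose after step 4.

n=0: pose=(4,-1,E); sL=60/13, sR=60/13; mL=-60/13, mR=60/13; mL+mR=0 → advance +0; mR−mL=120/13 → turn +1·90°
n=1: pose=(4,-1,N); sL=60/37, sR=60; mL=-1140/37, mR=60; mL+mR=1080/37 → advance +1; mR−mL=3360/37 → turn +1·90°
n=2: pose=(4,0,W); sL=3, sR=15/8; mL=-39/16, mR=15/8; mL+mR=-9/16 → advance -1; mR−mL=69/16 → turn +1·90°
n=3: pose=(5,0,S); sL=60, sR=12/5; mL=-156/5, mR=12/5; mL+mR=-144/5 → advance -1; mR−mL=168/5 → turn +1·90°
n=4: pose=(5,1,E); sL=30/13, sR=30; mL=-210/13, mR=30; mL+mR=180/13 → advance +1; mR−mL=600/13 → turn +1·90°

0 60/13 60/13 -60/13 60/13 4 -1 E
1 60/37 60 -1140/37 60 4 -1 N
2 3 15/8 -39/16 15/8 4 0 W
3 60 12/5 -156/5 12/5 5 0 S
4 30/13 30 -210/13 30 5 1 E
final 6 1 N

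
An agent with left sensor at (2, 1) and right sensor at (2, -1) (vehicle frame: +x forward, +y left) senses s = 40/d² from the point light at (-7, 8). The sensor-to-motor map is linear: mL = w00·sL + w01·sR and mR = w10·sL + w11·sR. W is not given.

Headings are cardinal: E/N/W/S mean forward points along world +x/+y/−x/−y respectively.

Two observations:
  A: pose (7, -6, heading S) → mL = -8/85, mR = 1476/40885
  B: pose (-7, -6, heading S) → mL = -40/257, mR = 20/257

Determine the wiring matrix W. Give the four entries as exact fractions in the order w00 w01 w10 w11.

0 -1 1 -1/2

obs A: pose=(7,-6,S) → sL=40/481, sR=8/85, mL=-8/85, mR=1476/40885
obs B: pose=(-7,-6,S) → sL=40/257, sR=40/257, mL=-40/257, mR=20/257
sensor matrix S = [[40/481, 8/85], [40/257, 40/257]]; det S = -3584/2101489
solve [mL_A; mL_B] = S·[w00; w01] and [mR_A; mR_B] = S·[w10; w11]:
  w00 = 0, w01 = -1, w10 = 1, w11 = -1/2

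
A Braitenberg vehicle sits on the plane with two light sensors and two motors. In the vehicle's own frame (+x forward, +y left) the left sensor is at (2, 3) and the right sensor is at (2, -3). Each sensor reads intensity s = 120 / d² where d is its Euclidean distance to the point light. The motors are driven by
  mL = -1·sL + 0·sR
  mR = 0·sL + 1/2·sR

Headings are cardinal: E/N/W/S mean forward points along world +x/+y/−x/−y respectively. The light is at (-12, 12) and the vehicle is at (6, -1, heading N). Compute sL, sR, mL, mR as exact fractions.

60/173 60/281 -60/173 30/281

left sensor world pos  = (3, 1); dL² = 346
right sensor world pos = (9, 1); dR² = 562
sL = 120/346 = 60/173
sR = 120/562 = 60/281
mL = -1·sL + 0·sR = -60/173
mR = 0·sL + 1/2·sR = 30/281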